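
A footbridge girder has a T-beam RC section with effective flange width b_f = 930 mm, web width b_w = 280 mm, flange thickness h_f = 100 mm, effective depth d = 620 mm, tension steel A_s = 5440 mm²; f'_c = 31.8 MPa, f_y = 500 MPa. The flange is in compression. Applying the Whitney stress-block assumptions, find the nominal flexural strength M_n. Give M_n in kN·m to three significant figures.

Tension: T = A_s f_y = 5440 × 500 = 2720000 N.
Try a within the flange: a = T/(0.85 f'_c b_f) = 2720000/(0.85 × 31.8 × 930) = 108.20 mm.
a = 108.20 > h_f = 100 mm: the block extends into the web. Split into flange-overhang and web parts.
C_f = 0.85 f'_c (b_f − b_w) h_f = 0.85 × 31.8 × (930 − 280) × 100 = 1756950 N.
Remaining web compression depth: a_w = (T − C_f)/(0.85 f'_c b_w) = (2720000 − 1756950)/(0.85 × 31.8 × 280) = 127.25 mm.
M_n = C_f(d − h_f/2) + (T − C_f)(d − a_w/2) = 1756950 × (620 − 50) + 963050 × (620 − 63.625) = 1001.46 + 535.82 = 1537.28 × 10⁶ N·mm.
M_n = 1537.28 kN·m.

M_n ≈ 1540 kN·m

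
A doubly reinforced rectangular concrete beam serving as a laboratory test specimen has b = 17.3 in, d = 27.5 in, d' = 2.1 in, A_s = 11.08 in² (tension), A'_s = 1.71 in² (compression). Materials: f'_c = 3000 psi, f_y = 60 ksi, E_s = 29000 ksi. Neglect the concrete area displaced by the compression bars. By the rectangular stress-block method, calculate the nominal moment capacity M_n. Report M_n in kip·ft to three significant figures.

Assume both steels yield.
a = (A_s − A'_s) f_y/(0.85 f'_c b) = (11.08 − 1.71) × 60/(0.85 × 3 × 17.3) = 12.744 in.
c = a/β₁ = 12.744/0.85 = 14.993 in; ε'_s = 0.003(c − d')/c = 0.0026 ≥ ε_y = 0.0021, so the compression steel yields.
M_n = (A_s − A'_s) f_y (d − a/2) + A'_s f_y (d − d') = 562.2 × (27.5 − 6.372) + 102.6 × (27.5 − 2.1) = 11878.2 + 2606.0 = 14484.2 kip·in = 14484.2/12 = 1207.02 kip·ft.

M_n ≈ 1210 kip·ft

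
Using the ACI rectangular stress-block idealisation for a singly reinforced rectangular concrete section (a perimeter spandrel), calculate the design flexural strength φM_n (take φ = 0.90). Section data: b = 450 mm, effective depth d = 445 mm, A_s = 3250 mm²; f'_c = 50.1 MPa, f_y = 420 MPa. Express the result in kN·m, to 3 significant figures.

T = A_s f_y = 3250 × 420 = 1365000 N = 1365 kN.
From C = T: a = T/(0.85 f'_c b) = 1365000/(0.85 × 50.1 × 450) = 71.23 mm.
M_n = T(d − a/2) = 1365 kN × (445 − 35.615) mm = 558.81 kN·m.
φM_n = 0.90 × 558.81 = 502.93 kN·m.

φM_n ≈ 503 kN·m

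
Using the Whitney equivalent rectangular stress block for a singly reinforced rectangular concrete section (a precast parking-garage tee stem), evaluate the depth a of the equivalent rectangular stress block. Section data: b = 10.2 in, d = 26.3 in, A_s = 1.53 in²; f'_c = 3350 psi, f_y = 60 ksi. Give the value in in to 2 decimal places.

a ≈ 3.16 in

T = A_s f_y = 1.53 × 60 = 91.8 kips.
a = T/(0.85 f'_c b) = 91.8/(0.85 × 3.35 × 10.2) = 3.16 in.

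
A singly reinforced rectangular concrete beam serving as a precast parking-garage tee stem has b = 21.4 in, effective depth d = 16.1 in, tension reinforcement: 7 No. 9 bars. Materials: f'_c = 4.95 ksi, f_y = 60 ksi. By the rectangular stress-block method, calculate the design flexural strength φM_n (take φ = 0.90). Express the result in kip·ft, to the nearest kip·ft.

φM_n ≈ 434 kip·ft

A_s = 7 × 1 = 7 in².
T = A_s f_y = 7 × 60 = 420 kips.
a = T/(0.85 f'_c b) = 420/(0.85 × 4.95 × 21.4) = 4.665 in.
M_n = T(d − a/2) = 420 × (16.1 − 2.3325) = 5782.4 kip·in = 5782.4/12 = 481.87 kip·ft.
φM_n = 0.90 × 481.87 = 433.68 kip·ft.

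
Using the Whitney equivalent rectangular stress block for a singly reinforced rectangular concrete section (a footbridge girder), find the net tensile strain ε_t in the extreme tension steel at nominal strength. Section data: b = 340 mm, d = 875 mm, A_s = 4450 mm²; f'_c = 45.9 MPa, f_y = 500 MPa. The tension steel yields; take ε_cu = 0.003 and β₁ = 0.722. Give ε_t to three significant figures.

ε_t ≈ 0.00830

a = A_s f_y/(0.85 f'_c b) = 167.73 mm.
β₁ = 0.722, so c = a/β₁ = 167.73/0.722 = 232.31 mm.
From the linear strain diagram with ε_cu = 0.003: ε_t = 0.003 (d − c)/c = 0.003 × (875 − 232.31)/232.31 = 0.00830.
Since ε_t ≥ 0.005, the section is tension-controlled.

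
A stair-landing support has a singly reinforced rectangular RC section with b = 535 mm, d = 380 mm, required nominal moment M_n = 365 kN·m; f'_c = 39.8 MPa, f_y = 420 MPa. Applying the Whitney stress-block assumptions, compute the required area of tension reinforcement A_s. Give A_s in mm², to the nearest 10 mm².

With M_n = 0.85 f'_c a b (d − a/2), solve the quadratic for a:
a = d − √(d² − 2M_n/(0.85 f'_c b)) = 380 − √(380² − 2 × 365×10⁶/(0.85 × 39.8 × 535)) = 57.41 mm.
A_s = 0.85 f'_c a b / f_y = 0.85 × 39.8 × 57.41 × 535 / 420 = 2474.0 mm².

A_s ≈ 2470 mm²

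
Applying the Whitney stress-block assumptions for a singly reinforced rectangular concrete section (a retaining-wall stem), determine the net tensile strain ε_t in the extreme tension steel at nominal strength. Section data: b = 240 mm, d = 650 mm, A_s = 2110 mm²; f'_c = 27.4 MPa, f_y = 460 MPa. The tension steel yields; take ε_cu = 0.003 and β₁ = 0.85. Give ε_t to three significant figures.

a = A_s f_y/(0.85 f'_c b) = 173.64 mm.
β₁ = 0.85, so c = a/β₁ = 173.64/0.85 = 204.28 mm.
From the linear strain diagram with ε_cu = 0.003: ε_t = 0.003 (d − c)/c = 0.003 × (650 − 204.28)/204.28 = 0.00655.
Since ε_t ≥ 0.005, the section is tension-controlled.

ε_t ≈ 0.00655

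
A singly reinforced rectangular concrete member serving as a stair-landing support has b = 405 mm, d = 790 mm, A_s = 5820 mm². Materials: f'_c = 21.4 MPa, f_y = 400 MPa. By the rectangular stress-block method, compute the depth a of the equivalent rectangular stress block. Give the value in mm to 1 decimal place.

a ≈ 316.0 mm

T = A_s f_y = 5820 × 400 = 2328000 N = 2328 kN.
Setting C = 0.85 f'_c a b equal to T: a = 2328000/(0.85 × 21.4 × 405) = 316.0 mm.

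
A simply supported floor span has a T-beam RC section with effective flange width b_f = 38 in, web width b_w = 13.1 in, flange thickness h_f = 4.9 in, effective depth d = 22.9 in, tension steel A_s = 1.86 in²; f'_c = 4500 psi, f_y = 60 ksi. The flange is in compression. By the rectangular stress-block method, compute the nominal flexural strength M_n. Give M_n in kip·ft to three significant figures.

M_n ≈ 209 kip·ft

Tension: T = A_s f_y = 1.86 × 60 = 111.6 kips.
Try a within the flange: a = T/(0.85 f'_c b_f) = 111.6/(0.85 × 4.5 × 38) = 0.768 in.
Since a = 0.768 ≤ h_f = 4.9 in, the stress block lies entirely in the flange; analyse as a rectangular beam of width b_f.
M_n = T(d − a/2) = 111.6 × (22.9 − 0.384) = 2512.8 kip·in.
M_n = 2512.8/12 = 209.40 kip·ft.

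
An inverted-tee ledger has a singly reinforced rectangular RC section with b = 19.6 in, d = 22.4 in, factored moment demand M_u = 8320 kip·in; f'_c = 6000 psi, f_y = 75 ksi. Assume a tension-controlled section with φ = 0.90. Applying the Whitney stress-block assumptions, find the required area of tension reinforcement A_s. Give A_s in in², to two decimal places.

A_s ≈ 6.13 in²

M_n = M_u/φ = 8320/0.90 = 9244.44 kip·in.
From M_n = 0.85 f'_c a b (d − a/2):
a = d − √(d² − 2M_n/(0.85 f'_c b)) = 22.4 − √(22.4² − 2 × 9244.44/(0.85 × 6 × 19.6)) = 4.601 in.
A_s = 0.85 f'_c a b / f_y = 0.85 × 6 × 4.601 × 19.6 / 75 = 6.132 in².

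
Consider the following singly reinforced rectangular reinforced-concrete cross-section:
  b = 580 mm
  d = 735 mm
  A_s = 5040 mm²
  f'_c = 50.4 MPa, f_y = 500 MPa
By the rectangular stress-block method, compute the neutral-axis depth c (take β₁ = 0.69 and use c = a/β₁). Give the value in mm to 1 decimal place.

T = A_s f_y = 5040 × 500 = 2520000 N = 2520 kN.
Setting C = 0.85 f'_c a b equal to T: a = 2520000/(0.85 × 50.4 × 580) = 101.420 mm.
With β₁ = 0.69, c = a/β₁ = 101.420/0.69 = 147.0 mm.

c ≈ 147.0 mm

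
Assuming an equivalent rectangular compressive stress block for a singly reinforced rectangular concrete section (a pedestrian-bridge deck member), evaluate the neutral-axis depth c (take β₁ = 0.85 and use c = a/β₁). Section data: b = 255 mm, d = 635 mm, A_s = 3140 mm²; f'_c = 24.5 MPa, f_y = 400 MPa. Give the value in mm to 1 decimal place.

T = A_s f_y = 3140 × 400 = 1256000 N = 1256 kN.
Setting C = 0.85 f'_c a b equal to T: a = 1256000/(0.85 × 24.5 × 255) = 236.518 mm.
With β₁ = 0.85, c = a/β₁ = 236.518/0.85 = 278.3 mm.

c ≈ 278.3 mm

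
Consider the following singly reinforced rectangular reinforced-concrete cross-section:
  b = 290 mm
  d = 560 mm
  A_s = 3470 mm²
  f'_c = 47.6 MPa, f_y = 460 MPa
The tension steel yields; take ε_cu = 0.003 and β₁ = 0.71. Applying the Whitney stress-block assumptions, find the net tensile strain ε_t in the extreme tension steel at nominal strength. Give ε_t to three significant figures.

ε_t ≈ 0.00577

a = A_s f_y/(0.85 f'_c b) = 136.04 mm.
β₁ = 0.71, so c = a/β₁ = 136.04/0.71 = 191.61 mm.
From the linear strain diagram with ε_cu = 0.003: ε_t = 0.003 (d − c)/c = 0.003 × (560 − 191.61)/191.61 = 0.00577.
Since ε_t ≥ 0.005, the section is tension-controlled.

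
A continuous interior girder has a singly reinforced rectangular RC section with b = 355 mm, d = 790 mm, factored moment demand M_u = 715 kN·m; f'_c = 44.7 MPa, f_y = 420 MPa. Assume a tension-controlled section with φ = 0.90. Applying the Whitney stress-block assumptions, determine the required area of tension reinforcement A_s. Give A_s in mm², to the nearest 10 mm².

A_s ≈ 2520 mm²

M_n = M_u/φ = 715/0.90 = 794.444 kN·m.
With M_n = 0.85 f'_c a b (d − a/2), solve the quadratic for a:
a = d − √(d² − 2M_n/(0.85 f'_c b)) = 790 − √(790² − 2 × 794.444×10⁶/(0.85 × 44.7 × 355)) = 78.45 mm.
A_s = 0.85 f'_c a b / f_y = 0.85 × 44.7 × 78.45 × 355 / 420 = 2519.4 mm².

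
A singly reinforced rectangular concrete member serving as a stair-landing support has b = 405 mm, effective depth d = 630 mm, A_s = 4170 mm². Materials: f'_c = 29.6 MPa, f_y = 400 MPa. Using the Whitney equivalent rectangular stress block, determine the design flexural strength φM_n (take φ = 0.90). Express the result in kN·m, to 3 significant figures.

φM_n ≈ 823 kN·m

T = A_s f_y = 4170 × 400 = 1668000 N = 1668 kN.
From C = T: a = T/(0.85 f'_c b) = 1668000/(0.85 × 29.6 × 405) = 163.69 mm.
M_n = T(d − a/2) = 1668 kN × (630 − 81.845) mm = 914.32 kN·m.
φM_n = 0.90 × 914.32 = 822.89 kN·m.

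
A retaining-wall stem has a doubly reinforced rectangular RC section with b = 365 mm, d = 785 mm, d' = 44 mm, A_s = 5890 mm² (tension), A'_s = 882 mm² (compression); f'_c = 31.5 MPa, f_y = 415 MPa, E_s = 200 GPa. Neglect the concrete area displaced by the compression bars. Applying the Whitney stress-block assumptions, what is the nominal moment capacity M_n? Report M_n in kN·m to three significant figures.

M_n ≈ 1680 kN·m

Assume both tension and compression steel yield.
Net tension couple steel: A_s − A'_s = 5008 mm².
a = (A_s − A'_s) f_y / (0.85 f'_c b) = 2078320/(0.85 × 31.5 × 365) = 212.66 mm.
c = a/β₁ = 212.66/0.825 = 257.77 mm; ε'_s = 0.003(c − d')/c = 0.0025 ≥ f_y/E_s = 0.0021, so compression steel does yield.
M_n = (A_s − A'_s) f_y (d − a/2) + A'_s f_y (d − d') = [2078320 × (785 − 106.33) + 366030 × (785 − 44)] × 10⁻⁶ = 1410.49 + 271.23 = 1681.72 kN·m.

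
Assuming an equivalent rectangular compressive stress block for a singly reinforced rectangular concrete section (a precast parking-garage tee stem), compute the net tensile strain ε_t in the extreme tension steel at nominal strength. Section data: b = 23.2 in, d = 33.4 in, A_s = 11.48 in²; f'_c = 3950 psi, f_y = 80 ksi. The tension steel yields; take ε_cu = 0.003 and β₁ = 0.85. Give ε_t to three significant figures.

a = A_s f_y/(0.85 f'_c b) = 11.790 in.
β₁ = 0.85, so c = a/β₁ = 11.790/0.85 = 13.871 in.
From the linear strain diagram with ε_cu = 0.003: ε_t = 0.003 (d − c)/c = 0.003 × (33.4 − 13.871)/13.871 = 0.00422.
ε_t is between 0.004 and 0.005 — transition zone.

ε_t ≈ 0.00422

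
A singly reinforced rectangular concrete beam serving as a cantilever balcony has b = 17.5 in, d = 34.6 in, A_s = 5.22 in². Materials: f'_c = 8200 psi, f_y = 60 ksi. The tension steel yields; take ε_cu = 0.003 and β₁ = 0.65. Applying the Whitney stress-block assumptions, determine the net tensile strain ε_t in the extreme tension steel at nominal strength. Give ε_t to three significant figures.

ε_t ≈ 0.0233

a = A_s f_y/(0.85 f'_c b) = 2.568 in.
β₁ = 0.65, so c = a/β₁ = 2.568/0.65 = 3.951 in.
From the linear strain diagram with ε_cu = 0.003: ε_t = 0.003 (d − c)/c = 0.003 × (34.6 − 3.951)/3.951 = 0.0233.
Since ε_t ≥ 0.005, the section is tension-controlled.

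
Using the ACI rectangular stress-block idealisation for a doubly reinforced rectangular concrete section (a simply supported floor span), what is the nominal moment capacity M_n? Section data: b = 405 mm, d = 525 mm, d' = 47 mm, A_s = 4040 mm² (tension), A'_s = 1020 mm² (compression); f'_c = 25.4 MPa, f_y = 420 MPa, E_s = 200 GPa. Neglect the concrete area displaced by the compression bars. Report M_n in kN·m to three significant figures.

M_n ≈ 779 kN·m

Assume both tension and compression steel yield.
Net tension couple steel: A_s − A'_s = 3020 mm².
a = (A_s − A'_s) f_y / (0.85 f'_c b) = 1268400/(0.85 × 25.4 × 405) = 145.06 mm.
c = a/β₁ = 145.06/0.85 = 170.66 mm; ε'_s = 0.003(c − d')/c = 0.0022 ≥ f_y/E_s = 0.0021, so compression steel does yield.
M_n = (A_s − A'_s) f_y (d − a/2) + A'_s f_y (d − d') = [1268400 × (525 − 72.53) + 428400 × (525 − 47)] × 10⁻⁶ = 573.91 + 204.78 = 778.69 kN·m.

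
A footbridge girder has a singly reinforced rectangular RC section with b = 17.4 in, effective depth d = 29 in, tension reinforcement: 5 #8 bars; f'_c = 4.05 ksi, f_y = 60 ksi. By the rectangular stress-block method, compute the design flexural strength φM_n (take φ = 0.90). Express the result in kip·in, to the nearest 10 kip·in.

φM_n ≈ 5760 kip·in

A_s = 5 × 0.79 = 3.95 in².
T = A_s f_y = 3.95 × 60 = 237 kips.
a = T/(0.85 f'_c b) = 237/(0.85 × 4.05 × 17.4) = 3.957 in.
M_n = T(d − a/2) = 237 × (29 − 1.9785) = 6404.1 kip·in.
φM_n = 0.90 × 6404.1 = 5763.7 kip·in.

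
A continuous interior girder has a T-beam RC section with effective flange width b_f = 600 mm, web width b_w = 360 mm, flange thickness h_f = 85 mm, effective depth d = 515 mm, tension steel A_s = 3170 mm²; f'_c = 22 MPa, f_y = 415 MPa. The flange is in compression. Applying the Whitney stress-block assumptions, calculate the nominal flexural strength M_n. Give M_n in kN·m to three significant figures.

Tension: T = A_s f_y = 3170 × 415 = 1315550 N.
Try a within the flange: a = T/(0.85 f'_c b_f) = 1315550/(0.85 × 22 × 600) = 117.25 mm.
a = 117.25 > h_f = 85 mm: the block extends into the web. Split into flange-overhang and web parts.
C_f = 0.85 f'_c (b_f − b_w) h_f = 0.85 × 22 × (600 − 360) × 85 = 381480 N.
Remaining web compression depth: a_w = (T − C_f)/(0.85 f'_c b_w) = (1315550 − 381480)/(0.85 × 22 × 360) = 138.75 mm.
M_n = C_f(d − h_f/2) + (T − C_f)(d − a_w/2) = 381480 × (515 − 42.5) + 934070 × (515 − 69.375) = 180.25 + 416.24 = 596.49 × 10⁶ N·mm.
M_n = 596.49 kN·m.

M_n ≈ 596 kN·m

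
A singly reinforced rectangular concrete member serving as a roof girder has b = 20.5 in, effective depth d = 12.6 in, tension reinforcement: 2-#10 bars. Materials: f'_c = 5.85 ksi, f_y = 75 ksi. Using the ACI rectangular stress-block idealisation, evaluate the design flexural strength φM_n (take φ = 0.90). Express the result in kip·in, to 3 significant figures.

A_s = 2 × 1.27 = 2.54 in².
T = A_s f_y = 2.54 × 75 = 190.5 kips.
a = T/(0.85 f'_c b) = 190.5/(0.85 × 5.85 × 20.5) = 1.869 in.
M_n = T(d − a/2) = 190.5 × (12.6 − 0.9345) = 2222.3 kip·in.
φM_n = 0.90 × 2222.3 = 2000.1 kip·in.

φM_n ≈ 2000 kip·in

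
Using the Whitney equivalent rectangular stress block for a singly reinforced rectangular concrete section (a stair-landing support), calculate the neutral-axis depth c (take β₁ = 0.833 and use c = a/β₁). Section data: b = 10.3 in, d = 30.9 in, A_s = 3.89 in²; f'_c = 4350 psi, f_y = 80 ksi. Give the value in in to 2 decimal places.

T = A_s f_y = 3.89 × 80 = 311.2 kips.
a = T/(0.85 f'_c b) = 311.2/(0.85 × 4.35 × 10.3) = 8.1714 in.
With β₁ = 0.833, c = a/β₁ = 8.1714/0.833 = 9.81 in.

c ≈ 9.81 in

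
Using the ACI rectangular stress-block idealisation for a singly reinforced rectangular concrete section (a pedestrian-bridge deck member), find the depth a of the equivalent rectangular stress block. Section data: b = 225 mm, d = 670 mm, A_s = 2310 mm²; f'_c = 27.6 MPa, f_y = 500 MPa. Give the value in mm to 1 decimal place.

T = A_s f_y = 2310 × 500 = 1155000 N = 1155 kN.
Setting C = 0.85 f'_c a b equal to T: a = 1155000/(0.85 × 27.6 × 225) = 218.8 mm.

a ≈ 218.8 mm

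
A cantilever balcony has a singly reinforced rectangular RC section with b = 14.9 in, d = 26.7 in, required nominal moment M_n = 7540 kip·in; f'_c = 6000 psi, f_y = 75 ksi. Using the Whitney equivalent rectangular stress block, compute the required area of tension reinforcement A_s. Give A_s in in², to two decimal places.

A_s ≈ 4.07 in²

From M_n = 0.85 f'_c a b (d − a/2):
a = d − √(d² − 2M_n/(0.85 f'_c b)) = 26.7 − √(26.7² − 2 × 7540/(0.85 × 6 × 14.9)) = 4.019 in.
A_s = 0.85 f'_c a b / f_y = 0.85 × 6 × 4.019 × 14.9 / 75 = 4.072 in².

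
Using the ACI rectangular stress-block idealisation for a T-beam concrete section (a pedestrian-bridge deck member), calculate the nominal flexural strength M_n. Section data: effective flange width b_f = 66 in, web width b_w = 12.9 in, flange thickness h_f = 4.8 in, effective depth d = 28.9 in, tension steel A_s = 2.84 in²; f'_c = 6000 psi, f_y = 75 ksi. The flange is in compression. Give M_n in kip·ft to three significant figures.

Tension: T = A_s f_y = 2.84 × 75 = 213 kips.
Try a within the flange: a = T/(0.85 f'_c b_f) = 213/(0.85 × 6 × 66) = 0.633 in.
Since a = 0.633 ≤ h_f = 4.8 in, the stress block lies entirely in the flange; analyse as a rectangular beam of width b_f.
M_n = T(d − a/2) = 213 × (28.9 − 0.3165) = 6088.3 kip·in.
M_n = 6088.3/12 = 507.36 kip·ft.

M_n ≈ 507 kip·ft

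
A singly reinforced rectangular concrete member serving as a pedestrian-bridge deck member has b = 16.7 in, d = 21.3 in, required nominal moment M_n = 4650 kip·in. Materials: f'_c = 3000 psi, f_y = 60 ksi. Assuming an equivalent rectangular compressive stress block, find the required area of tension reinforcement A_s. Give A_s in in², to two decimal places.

From M_n = 0.85 f'_c a b (d − a/2):
a = d − √(d² − 2M_n/(0.85 f'_c b)) = 21.3 − √(21.3² − 2 × 4650/(0.85 × 3 × 16.7)) = 5.960 in.
A_s = 0.85 f'_c a b / f_y = 0.85 × 3 × 5.960 × 16.7 / 60 = 4.230 in².

A_s ≈ 4.23 in²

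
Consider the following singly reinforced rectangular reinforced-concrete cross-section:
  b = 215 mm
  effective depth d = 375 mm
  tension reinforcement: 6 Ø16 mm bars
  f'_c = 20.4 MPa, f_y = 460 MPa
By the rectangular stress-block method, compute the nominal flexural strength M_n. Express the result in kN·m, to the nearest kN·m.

M_n ≈ 167 kN·m

A_s = 6 × 201 = 1206 mm².
T = A_s f_y = 1206 × 460 = 554760 N = 554.76 kN.
From C = T: a = T/(0.85 f'_c b) = 554760/(0.85 × 20.4 × 215) = 148.81 mm.
M_n = T(d − a/2) = 554.76 kN × (375 − 74.405) mm = 166.76 kN·m.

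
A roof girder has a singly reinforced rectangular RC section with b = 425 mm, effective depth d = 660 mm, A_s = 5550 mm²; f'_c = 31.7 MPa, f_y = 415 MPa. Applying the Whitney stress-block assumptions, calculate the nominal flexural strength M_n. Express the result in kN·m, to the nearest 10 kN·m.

T = A_s f_y = 5550 × 415 = 2303250 N = 2303.25 kN.
From C = T: a = T/(0.85 f'_c b) = 2303250/(0.85 × 31.7 × 425) = 201.13 mm.
M_n = T(d − a/2) = 2303.25 kN × (660 − 100.565) mm = 1288.52 kN·m.

M_n ≈ 1290 kN·m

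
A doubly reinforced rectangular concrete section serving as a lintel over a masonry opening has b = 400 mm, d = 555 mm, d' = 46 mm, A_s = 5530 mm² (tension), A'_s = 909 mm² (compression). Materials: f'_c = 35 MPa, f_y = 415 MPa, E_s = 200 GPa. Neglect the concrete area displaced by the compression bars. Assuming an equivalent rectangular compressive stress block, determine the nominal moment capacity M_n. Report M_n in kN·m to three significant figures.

M_n ≈ 1100 kN·m

Assume both tension and compression steel yield.
Net tension couple steel: A_s − A'_s = 4621 mm².
a = (A_s − A'_s) f_y / (0.85 f'_c b) = 1917715/(0.85 × 35 × 400) = 161.15 mm.
c = a/β₁ = 161.15/0.8 = 201.44 mm; ε'_s = 0.003(c − d')/c = 0.0023 ≥ f_y/E_s = 0.0021, so compression steel does yield.
M_n = (A_s − A'_s) f_y (d − a/2) + A'_s f_y (d − d') = [1917715 × (555 − 80.575) + 377235 × (555 − 46)] × 10⁻⁶ = 909.81 + 192.01 = 1101.82 kN·m.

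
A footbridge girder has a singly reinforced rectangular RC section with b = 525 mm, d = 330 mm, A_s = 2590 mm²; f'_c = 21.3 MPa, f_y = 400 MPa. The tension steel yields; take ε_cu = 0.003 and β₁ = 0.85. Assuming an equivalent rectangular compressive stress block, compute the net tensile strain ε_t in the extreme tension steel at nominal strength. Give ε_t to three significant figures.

a = A_s f_y/(0.85 f'_c b) = 108.99 mm.
β₁ = 0.85, so c = a/β₁ = 108.99/0.85 = 128.22 mm.
From the linear strain diagram with ε_cu = 0.003: ε_t = 0.003 (d − c)/c = 0.003 × (330 − 128.22)/128.22 = 0.00472.
ε_t is between 0.004 and 0.005 — transition zone.

ε_t ≈ 0.00472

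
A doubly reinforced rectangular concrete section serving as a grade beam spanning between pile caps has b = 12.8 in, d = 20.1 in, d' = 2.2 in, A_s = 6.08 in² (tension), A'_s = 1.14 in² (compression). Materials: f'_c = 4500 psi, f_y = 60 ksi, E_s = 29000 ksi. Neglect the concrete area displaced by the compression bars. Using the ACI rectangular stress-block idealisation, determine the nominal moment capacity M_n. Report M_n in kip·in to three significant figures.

M_n ≈ 6280 kip·in

Assume both steels yield.
a = (A_s − A'_s) f_y/(0.85 f'_c b) = (6.08 − 1.14) × 60/(0.85 × 4.5 × 12.8) = 6.054 in.
c = a/β₁ = 6.054/0.825 = 7.338 in; ε'_s = 0.003(c − d')/c = 0.0021 ≥ ε_y = 0.0021, so the compression steel yields.
M_n = (A_s − A'_s) f_y (d − a/2) + A'_s f_y (d − d') = 296.4 × (20.1 − 3.027) + 68.4 × (20.1 − 2.2) = 5060.4 + 1224.4 = 6284.8 kip·in.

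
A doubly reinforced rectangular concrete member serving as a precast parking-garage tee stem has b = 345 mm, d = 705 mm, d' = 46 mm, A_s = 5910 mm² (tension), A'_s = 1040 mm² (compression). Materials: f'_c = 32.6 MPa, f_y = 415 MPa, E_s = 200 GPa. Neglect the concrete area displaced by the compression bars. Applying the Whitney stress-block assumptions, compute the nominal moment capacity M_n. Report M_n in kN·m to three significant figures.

Assume both tension and compression steel yield.
Net tension couple steel: A_s − A'_s = 4870 mm².
a = (A_s − A'_s) f_y / (0.85 f'_c b) = 2021050/(0.85 × 32.6 × 345) = 211.41 mm.
c = a/β₁ = 211.41/0.817 = 258.76 mm; ε'_s = 0.003(c − d')/c = 0.0025 ≥ f_y/E_s = 0.0021, so compression steel does yield.
M_n = (A_s − A'_s) f_y (d − a/2) + A'_s f_y (d − d') = [2021050 × (705 − 105.705) + 431600 × (705 − 46)] × 10⁻⁶ = 1211.21 + 284.42 = 1495.63 kN·m.

M_n ≈ 1500 kN·m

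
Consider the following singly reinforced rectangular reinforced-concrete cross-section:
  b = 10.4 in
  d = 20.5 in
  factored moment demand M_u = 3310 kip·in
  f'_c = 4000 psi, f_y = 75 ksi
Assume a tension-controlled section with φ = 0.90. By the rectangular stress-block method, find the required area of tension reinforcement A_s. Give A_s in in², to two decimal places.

M_n = M_u/φ = 3310/0.90 = 3677.78 kip·in.
From M_n = 0.85 f'_c a b (d − a/2):
a = d − √(d² − 2M_n/(0.85 f'_c b)) = 20.5 − √(20.5² − 2 × 3677.78/(0.85 × 4 × 10.4)) = 5.932 in.
A_s = 0.85 f'_c a b / f_y = 0.85 × 4 × 5.932 × 10.4 / 75 = 2.797 in².

A_s ≈ 2.80 in²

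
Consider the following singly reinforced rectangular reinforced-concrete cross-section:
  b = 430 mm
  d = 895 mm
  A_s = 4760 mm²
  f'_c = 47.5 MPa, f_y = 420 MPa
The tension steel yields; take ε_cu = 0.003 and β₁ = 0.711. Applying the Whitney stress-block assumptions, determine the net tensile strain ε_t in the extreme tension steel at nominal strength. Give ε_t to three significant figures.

ε_t ≈ 0.0136

a = A_s f_y/(0.85 f'_c b) = 115.15 mm.
β₁ = 0.711, so c = a/β₁ = 115.15/0.711 = 161.95 mm.
From the linear strain diagram with ε_cu = 0.003: ε_t = 0.003 (d − c)/c = 0.003 × (895 − 161.95)/161.95 = 0.0136.
Since ε_t ≥ 0.005, the section is tension-controlled.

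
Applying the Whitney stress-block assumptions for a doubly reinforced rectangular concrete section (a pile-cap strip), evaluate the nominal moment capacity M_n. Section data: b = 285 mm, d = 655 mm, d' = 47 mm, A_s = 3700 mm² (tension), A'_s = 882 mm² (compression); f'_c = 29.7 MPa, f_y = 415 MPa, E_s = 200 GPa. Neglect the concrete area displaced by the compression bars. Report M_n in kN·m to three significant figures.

M_n ≈ 894 kN·m

Assume both tension and compression steel yield.
Net tension couple steel: A_s − A'_s = 2818 mm².
a = (A_s − A'_s) f_y / (0.85 f'_c b) = 1169470/(0.85 × 29.7 × 285) = 162.54 mm.
c = a/β₁ = 162.54/0.838 = 193.96 mm; ε'_s = 0.003(c − d')/c = 0.0023 ≥ f_y/E_s = 0.0021, so compression steel does yield.
M_n = (A_s − A'_s) f_y (d − a/2) + A'_s f_y (d − d') = [1169470 × (655 − 81.27) + 366030 × (655 − 47)] × 10⁻⁶ = 670.96 + 222.55 = 893.51 kN·m.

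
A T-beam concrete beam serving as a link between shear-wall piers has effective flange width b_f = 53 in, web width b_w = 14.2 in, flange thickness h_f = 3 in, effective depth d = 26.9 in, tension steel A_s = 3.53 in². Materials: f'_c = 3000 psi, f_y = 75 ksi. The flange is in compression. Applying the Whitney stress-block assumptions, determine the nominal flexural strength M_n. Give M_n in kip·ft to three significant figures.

Tension: T = A_s f_y = 3.53 × 75 = 264.75 kips.
Try a within the flange: a = T/(0.85 f'_c b_f) = 264.75/(0.85 × 3 × 53) = 1.959 in.
Since a = 1.959 ≤ h_f = 3 in, the stress block lies entirely in the flange; analyse as a rectangular beam of width b_f.
M_n = T(d − a/2) = 264.75 × (26.9 − 0.9795) = 6862.5 kip·in.
M_n = 6862.5/12 = 571.88 kip·ft.

M_n ≈ 572 kip·ft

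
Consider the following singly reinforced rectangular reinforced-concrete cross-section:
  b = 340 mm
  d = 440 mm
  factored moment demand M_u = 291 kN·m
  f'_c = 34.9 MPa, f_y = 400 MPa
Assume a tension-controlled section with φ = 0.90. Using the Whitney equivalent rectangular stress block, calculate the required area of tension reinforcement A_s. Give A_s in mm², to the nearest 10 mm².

A_s ≈ 2020 mm²

M_n = M_u/φ = 291/0.90 = 323.333 kN·m.
With M_n = 0.85 f'_c a b (d − a/2), solve the quadratic for a:
a = d − √(d² − 2M_n/(0.85 f'_c b)) = 440 − √(440² − 2 × 323.333×10⁶/(0.85 × 34.9 × 340)) = 80.16 mm.
A_s = 0.85 f'_c a b / f_y = 0.85 × 34.9 × 80.16 × 340 / 400 = 2021.3 mm².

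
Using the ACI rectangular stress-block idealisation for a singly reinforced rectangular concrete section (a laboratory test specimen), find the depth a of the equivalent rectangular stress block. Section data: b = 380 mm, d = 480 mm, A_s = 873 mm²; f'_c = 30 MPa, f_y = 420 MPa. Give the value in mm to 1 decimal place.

T = A_s f_y = 873 × 420 = 366660 N = 366.66 kN.
Setting C = 0.85 f'_c a b equal to T: a = 366660/(0.85 × 30 × 380) = 37.8 mm.

a ≈ 37.8 mm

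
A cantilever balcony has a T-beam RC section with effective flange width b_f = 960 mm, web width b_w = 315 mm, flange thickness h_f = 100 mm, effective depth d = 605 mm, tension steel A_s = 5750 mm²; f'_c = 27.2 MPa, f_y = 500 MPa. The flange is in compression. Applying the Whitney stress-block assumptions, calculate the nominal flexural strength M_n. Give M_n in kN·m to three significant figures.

M_n ≈ 1530 kN·m

Tension: T = A_s f_y = 5750 × 500 = 2875000 N.
Try a within the flange: a = T/(0.85 f'_c b_f) = 2875000/(0.85 × 27.2 × 960) = 129.53 mm.
a = 129.53 > h_f = 100 mm: the block extends into the web. Split into flange-overhang and web parts.
C_f = 0.85 f'_c (b_f − b_w) h_f = 0.85 × 27.2 × (960 − 315) × 100 = 1491240 N.
Remaining web compression depth: a_w = (T − C_f)/(0.85 f'_c b_w) = (2875000 − 1491240)/(0.85 × 27.2 × 315) = 190.00 mm.
M_n = C_f(d − h_f/2) + (T − C_f)(d − a_w/2) = 1491240 × (605 − 50) + 1383760 × (605 − 95) = 827.64 + 705.72 = 1533.36 × 10⁶ N·mm.
M_n = 1533.36 kN·m.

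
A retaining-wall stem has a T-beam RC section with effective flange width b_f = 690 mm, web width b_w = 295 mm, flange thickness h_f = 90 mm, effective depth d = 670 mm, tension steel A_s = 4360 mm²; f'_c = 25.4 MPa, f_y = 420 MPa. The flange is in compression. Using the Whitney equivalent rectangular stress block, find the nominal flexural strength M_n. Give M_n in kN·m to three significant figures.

M_n ≈ 1100 kN·m

Tension: T = A_s f_y = 4360 × 420 = 1831200 N.
Try a within the flange: a = T/(0.85 f'_c b_f) = 1831200/(0.85 × 25.4 × 690) = 122.92 mm.
a = 122.92 > h_f = 90 mm: the block extends into the web. Split into flange-overhang and web parts.
C_f = 0.85 f'_c (b_f − b_w) h_f = 0.85 × 25.4 × (690 − 295) × 90 = 767525 N.
Remaining web compression depth: a_w = (T − C_f)/(0.85 f'_c b_w) = (1831200 − 767525)/(0.85 × 25.4 × 295) = 167.01 mm.
M_n = C_f(d − h_f/2) + (T − C_f)(d − a_w/2) = 767525 × (670 − 45) + 1063675 × (670 − 83.505) = 479.70 + 623.84 = 1103.54 × 10⁶ N·mm.
M_n = 1103.54 kN·m.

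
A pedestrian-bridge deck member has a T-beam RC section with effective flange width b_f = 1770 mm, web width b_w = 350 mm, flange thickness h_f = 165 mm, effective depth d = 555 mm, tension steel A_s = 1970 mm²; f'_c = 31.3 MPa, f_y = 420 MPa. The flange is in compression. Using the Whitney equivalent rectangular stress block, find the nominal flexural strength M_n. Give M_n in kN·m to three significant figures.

M_n ≈ 452 kN·m

Tension: T = A_s f_y = 1970 × 420 = 827400 N.
Try a within the flange: a = T/(0.85 f'_c b_f) = 827400/(0.85 × 31.3 × 1770) = 17.57 mm.
Since a = 17.57 ≤ h_f = 165 mm, the stress block lies entirely in the flange; analyse as a rectangular beam of width b_f.
M_n = T(d − a/2) = 827400 × (555 − 8.785) = 451.94 × 10⁶ N·mm.
M_n = 451.94 kN·m.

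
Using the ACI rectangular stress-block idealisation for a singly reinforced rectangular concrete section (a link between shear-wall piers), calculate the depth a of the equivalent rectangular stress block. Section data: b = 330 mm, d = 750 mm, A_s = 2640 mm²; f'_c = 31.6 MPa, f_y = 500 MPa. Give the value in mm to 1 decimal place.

a ≈ 148.9 mm

T = A_s f_y = 2640 × 500 = 1320000 N = 1320 kN.
Setting C = 0.85 f'_c a b equal to T: a = 1320000/(0.85 × 31.6 × 330) = 148.9 mm.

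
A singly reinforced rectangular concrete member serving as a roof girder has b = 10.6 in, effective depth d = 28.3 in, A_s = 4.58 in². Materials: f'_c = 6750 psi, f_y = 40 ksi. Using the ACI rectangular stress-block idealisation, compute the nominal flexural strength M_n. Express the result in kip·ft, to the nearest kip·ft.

M_n ≈ 409 kip·ft

T = A_s f_y = 4.58 × 40 = 183.2 kips.
a = T/(0.85 f'_c b) = 183.2/(0.85 × 6.75 × 10.6) = 3.012 in.
M_n = T(d − a/2) = 183.2 × (28.3 − 1.506) = 4908.7 kip·in = 4908.7/12 = 409.06 kip·ft.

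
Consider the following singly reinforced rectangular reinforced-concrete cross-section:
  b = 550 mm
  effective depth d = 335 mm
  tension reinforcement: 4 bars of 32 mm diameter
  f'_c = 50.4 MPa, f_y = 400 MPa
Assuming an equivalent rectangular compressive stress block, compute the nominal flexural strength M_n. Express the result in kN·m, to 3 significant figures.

A_s = 4 × 804 = 3216 mm².
T = A_s f_y = 3216 × 400 = 1286400 N = 1286.4 kN.
From C = T: a = T/(0.85 f'_c b) = 1286400/(0.85 × 50.4 × 550) = 54.60 mm.
M_n = T(d − a/2) = 1286.4 kN × (335 − 27.3) mm = 395.83 kN·m.

M_n ≈ 396 kN·m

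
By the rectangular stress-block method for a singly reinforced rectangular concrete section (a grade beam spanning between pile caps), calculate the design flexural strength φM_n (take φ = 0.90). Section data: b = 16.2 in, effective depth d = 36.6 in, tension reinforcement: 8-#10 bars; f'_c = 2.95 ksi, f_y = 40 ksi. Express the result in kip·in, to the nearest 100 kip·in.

A_s = 8 × 1.27 = 10.16 in².
T = A_s f_y = 10.16 × 40 = 406.4 kips.
a = T/(0.85 f'_c b) = 406.4/(0.85 × 2.95 × 16.2) = 10.005 in.
M_n = T(d − a/2) = 406.4 × (36.6 − 5.0025) = 12841.2 kip·in.
φM_n = 0.90 × 12841.2 = 11557.1 kip·in.

φM_n ≈ 11600 kip·in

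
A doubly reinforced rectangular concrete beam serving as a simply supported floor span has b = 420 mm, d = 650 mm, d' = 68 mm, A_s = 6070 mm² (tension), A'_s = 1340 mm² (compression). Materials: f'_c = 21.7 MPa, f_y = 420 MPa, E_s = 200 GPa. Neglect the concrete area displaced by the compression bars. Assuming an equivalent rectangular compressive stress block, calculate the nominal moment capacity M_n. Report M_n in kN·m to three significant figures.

M_n ≈ 1360 kN·m

Assume both tension and compression steel yield.
Net tension couple steel: A_s − A'_s = 4730 mm².
a = (A_s − A'_s) f_y / (0.85 f'_c b) = 1986600/(0.85 × 21.7 × 420) = 256.44 mm.
c = a/β₁ = 256.44/0.85 = 301.69 mm; ε'_s = 0.003(c − d')/c = 0.0023 ≥ f_y/E_s = 0.0021, so compression steel does yield.
M_n = (A_s − A'_s) f_y (d − a/2) + A'_s f_y (d − d') = [1986600 × (650 − 128.22) + 562800 × (650 − 68)] × 10⁻⁶ = 1036.57 + 327.55 = 1364.12 kN·m.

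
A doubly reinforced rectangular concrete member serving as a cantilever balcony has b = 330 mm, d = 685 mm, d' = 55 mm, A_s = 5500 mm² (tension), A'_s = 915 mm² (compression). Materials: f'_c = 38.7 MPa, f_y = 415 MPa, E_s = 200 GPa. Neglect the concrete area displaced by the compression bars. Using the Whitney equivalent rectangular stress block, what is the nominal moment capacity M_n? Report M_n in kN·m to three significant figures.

M_n ≈ 1380 kN·m

Assume both tension and compression steel yield.
Net tension couple steel: A_s − A'_s = 4585 mm².
a = (A_s − A'_s) f_y / (0.85 f'_c b) = 1902775/(0.85 × 38.7 × 330) = 175.28 mm.
c = a/β₁ = 175.28/0.774 = 226.46 mm; ε'_s = 0.003(c − d')/c = 0.0023 ≥ f_y/E_s = 0.0021, so compression steel does yield.
M_n = (A_s − A'_s) f_y (d − a/2) + A'_s f_y (d − d') = [1902775 × (685 − 87.64) + 379725 × (685 − 55)] × 10⁻⁶ = 1136.64 + 239.23 = 1375.87 kN·m.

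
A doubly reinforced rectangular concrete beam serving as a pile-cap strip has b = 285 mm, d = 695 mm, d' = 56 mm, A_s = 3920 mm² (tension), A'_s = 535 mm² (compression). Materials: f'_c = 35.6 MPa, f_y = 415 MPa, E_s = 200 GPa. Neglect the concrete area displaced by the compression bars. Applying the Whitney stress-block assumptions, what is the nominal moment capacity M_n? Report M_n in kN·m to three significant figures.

Assume both tension and compression steel yield.
Net tension couple steel: A_s − A'_s = 3385 mm².
a = (A_s − A'_s) f_y / (0.85 f'_c b) = 1404775/(0.85 × 35.6 × 285) = 162.89 mm.
c = a/β₁ = 162.89/0.796 = 204.64 mm; ε'_s = 0.003(c − d')/c = 0.0022 ≥ f_y/E_s = 0.0021, so compression steel does yield.
M_n = (A_s − A'_s) f_y (d − a/2) + A'_s f_y (d − d') = [1404775 × (695 − 81.445) + 222025 × (695 − 56)] × 10⁻⁶ = 861.91 + 141.87 = 1003.78 kN·m.

M_n ≈ 1000 kN·m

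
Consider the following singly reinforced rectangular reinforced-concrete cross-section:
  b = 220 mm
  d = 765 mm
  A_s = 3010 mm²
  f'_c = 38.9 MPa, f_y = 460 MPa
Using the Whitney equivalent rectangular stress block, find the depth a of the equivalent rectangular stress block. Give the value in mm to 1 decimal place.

T = A_s f_y = 3010 × 460 = 1384600 N = 1384.6 kN.
Setting C = 0.85 f'_c a b equal to T: a = 1384600/(0.85 × 38.9 × 220) = 190.3 mm.

a ≈ 190.3 mm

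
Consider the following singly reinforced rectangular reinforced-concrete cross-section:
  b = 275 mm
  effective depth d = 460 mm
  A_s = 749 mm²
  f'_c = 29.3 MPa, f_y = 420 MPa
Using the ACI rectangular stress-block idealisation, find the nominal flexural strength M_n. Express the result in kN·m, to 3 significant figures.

M_n ≈ 137 kN·m

T = A_s f_y = 749 × 420 = 314580 N = 314.58 kN.
From C = T: a = T/(0.85 f'_c b) = 314580/(0.85 × 29.3 × 275) = 45.93 mm.
M_n = T(d − a/2) = 314.58 kN × (460 − 22.965) mm = 137.48 kN·m.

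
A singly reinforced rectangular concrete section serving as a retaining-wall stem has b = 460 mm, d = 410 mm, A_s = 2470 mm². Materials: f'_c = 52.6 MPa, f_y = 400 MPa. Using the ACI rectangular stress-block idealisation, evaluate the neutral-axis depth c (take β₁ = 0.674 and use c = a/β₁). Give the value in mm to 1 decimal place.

T = A_s f_y = 2470 × 400 = 988000 N = 988 kN.
Setting C = 0.85 f'_c a b equal to T: a = 988000/(0.85 × 52.6 × 460) = 48.039 mm.
With β₁ = 0.674, c = a/β₁ = 48.039/0.674 = 71.3 mm.

c ≈ 71.3 mm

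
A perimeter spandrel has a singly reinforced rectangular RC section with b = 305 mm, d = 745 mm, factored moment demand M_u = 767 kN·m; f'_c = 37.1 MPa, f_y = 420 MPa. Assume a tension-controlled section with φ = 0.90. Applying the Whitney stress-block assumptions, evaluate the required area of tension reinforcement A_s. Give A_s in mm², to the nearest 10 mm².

M_n = M_u/φ = 767/0.90 = 852.222 kN·m.
With M_n = 0.85 f'_c a b (d − a/2), solve the quadratic for a:
a = d − √(d² − 2M_n/(0.85 f'_c b)) = 745 − √(745² − 2 × 852.222×10⁶/(0.85 × 37.1 × 305)) = 130.33 mm.
A_s = 0.85 f'_c a b / f_y = 0.85 × 37.1 × 130.33 × 305 / 420 = 2984.6 mm².

A_s ≈ 2980 mm²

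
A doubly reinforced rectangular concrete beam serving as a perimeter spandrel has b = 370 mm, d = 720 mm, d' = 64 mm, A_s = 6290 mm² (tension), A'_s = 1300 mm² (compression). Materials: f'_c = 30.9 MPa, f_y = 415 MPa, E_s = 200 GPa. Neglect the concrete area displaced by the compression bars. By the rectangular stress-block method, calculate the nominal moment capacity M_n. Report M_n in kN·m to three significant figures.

Assume both tension and compression steel yield.
Net tension couple steel: A_s − A'_s = 4990 mm².
a = (A_s − A'_s) f_y / (0.85 f'_c b) = 2070850/(0.85 × 30.9 × 370) = 213.09 mm.
c = a/β₁ = 213.09/0.829 = 257.04 mm; ε'_s = 0.003(c − d')/c = 0.0023 ≥ f_y/E_s = 0.0021, so compression steel does yield.
M_n = (A_s − A'_s) f_y (d − a/2) + A'_s f_y (d − d') = [2070850 × (720 − 106.545) + 539500 × (720 − 64)] × 10⁻⁶ = 1270.37 + 353.91 = 1624.28 kN·m.

M_n ≈ 1620 kN·m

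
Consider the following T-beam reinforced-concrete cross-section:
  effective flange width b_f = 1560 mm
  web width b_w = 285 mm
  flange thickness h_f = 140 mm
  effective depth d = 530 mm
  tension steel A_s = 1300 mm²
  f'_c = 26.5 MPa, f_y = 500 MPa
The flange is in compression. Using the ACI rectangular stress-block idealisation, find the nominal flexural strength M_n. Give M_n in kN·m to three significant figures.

Tension: T = A_s f_y = 1300 × 500 = 650000 N.
Try a within the flange: a = T/(0.85 f'_c b_f) = 650000/(0.85 × 26.5 × 1560) = 18.50 mm.
Since a = 18.50 ≤ h_f = 140 mm, the stress block lies entirely in the flange; analyse as a rectangular beam of width b_f.
M_n = T(d − a/2) = 650000 × (530 − 9.25) = 338.49 × 10⁶ N·mm.
M_n = 338.49 kN·m.

M_n ≈ 338 kN·m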